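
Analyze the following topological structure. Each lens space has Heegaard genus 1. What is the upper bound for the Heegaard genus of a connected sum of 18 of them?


Heegaard genus satisfies g(A#B) <= g(A) + g(B).
Each lens space has g = 1.
Upper bound: 18 * 1 = 18

18


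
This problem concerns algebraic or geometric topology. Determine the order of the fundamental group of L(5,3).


pi_1(L(p,q)) = Z/pZ for any q coprime to p.
|pi_1(L(5,3))| = 5

5


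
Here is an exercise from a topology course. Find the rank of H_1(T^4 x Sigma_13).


pi_1(A x B) = pi_1(A) x pi_1(B); rank of abelianization = b_1.
b_1(T^4) = 4, b_1(Sigma_13) = 2*13 = 26.
b_1(product) = 4 + 26 = 30

30


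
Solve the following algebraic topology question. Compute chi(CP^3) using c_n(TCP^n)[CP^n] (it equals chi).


For any closed oriented manifold, <e(TM),[M]> = chi(M).
chi(CP^3) = 3+1 = 4

4


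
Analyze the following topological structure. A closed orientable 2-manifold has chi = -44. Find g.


chi = 2 - 2g for closed orientable surfaces.
-44 = 2 - 2g
2g = 2 - (-44) = 46
g = 23

23


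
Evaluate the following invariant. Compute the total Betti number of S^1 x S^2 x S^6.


Total Betti number is multiplicative under products.
Each S^d (d>=1) has total Betti number 2.
There are 3 sphere factors.
Total = 2^3 = 8

8


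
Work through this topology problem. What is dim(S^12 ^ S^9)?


S^m ^ S^n = S^{m+n}.
k = 12 + 9 = 21

21


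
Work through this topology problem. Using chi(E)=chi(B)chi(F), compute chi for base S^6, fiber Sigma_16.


chi(S^6) = 2 (n even), chi(Sigma_16) = 2 - 2*16 = -30.
chi(E) = 2 * (-30) = -60

-60


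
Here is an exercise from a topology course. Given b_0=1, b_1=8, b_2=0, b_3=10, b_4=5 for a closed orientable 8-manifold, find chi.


By Poincare duality b_k = b_{8-k}, so full Betti numbers: b_0=1, b_1=8, b_2=0, b_3=10, b_4=5, b_5=10, b_6=0, b_7=8, b_8=1.
chi = sum (-1)^k b_k = -29

-29


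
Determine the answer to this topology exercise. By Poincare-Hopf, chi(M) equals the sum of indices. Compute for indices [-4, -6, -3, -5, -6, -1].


Poincare-Hopf: chi(M) = sum of indices of zeros.
chi = (-4) + (-6) + (-3) + (-5) + (-6) + (-1) = -25

-25


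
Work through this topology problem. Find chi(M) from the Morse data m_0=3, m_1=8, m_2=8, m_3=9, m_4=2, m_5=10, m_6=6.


Morse theory: chi(M) = sum_k (-1)^k m_k where m_k = #(index-k critical points).
= (3) + (-8) + (8) + (-9) + (2) + (-10) + (6) = -8

-8


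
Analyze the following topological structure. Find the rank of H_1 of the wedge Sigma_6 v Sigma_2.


For a wedge: H_1(A v B) = H_1(A) + H_1(B).
b_1(Sigma_6) = 12, b_1(Sigma_2) = 4.
b_1 = 12 + 4 = 16

16


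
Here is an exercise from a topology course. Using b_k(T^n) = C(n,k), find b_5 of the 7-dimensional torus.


By the Kunneth formula, b_k(T^n) = C(n,k).
b_5(T^7) = C(7,5).
C(7,5) = 7!/(5!*2!) = 21

21


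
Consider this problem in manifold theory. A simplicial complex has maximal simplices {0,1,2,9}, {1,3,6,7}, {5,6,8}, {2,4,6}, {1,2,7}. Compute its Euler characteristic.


Enumerate all faces; f-vector: f_0=10, f_1=19, f_2=11, f_3=2.
chi = sum (-1)^k f_k = 0

0


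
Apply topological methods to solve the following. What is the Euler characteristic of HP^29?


HP^29 has one cell in each dimension 0, 4, ..., 4*29 (29+1 cells, all even-dim).
chi = 29 + 1 = 30

30


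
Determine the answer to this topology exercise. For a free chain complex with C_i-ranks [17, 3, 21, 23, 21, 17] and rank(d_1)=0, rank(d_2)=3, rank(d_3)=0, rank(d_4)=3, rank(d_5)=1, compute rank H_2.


rank H_k = rank(ker d_k) - rank(im d_{k+1}).
rank(ker d_2) = rank(C_2) - rank(d_2) = 21 - 3 = 18.
rank(im d_{2+1}) = 0.
rank H_2 = 18 - 0 = 18

18


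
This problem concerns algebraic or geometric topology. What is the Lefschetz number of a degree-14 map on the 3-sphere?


On S^3: L(f) = tr(f_0*) + (-1)^3 tr(f_3*) = 1 + (-1)^3 * deg(f).
L(f) = 1 + (-1)^3 * 14 = 1 + -14 = -13

-13


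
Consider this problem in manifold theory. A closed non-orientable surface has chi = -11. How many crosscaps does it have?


chi = 2 - k for closed non-orientable surfaces with k crosscaps.
-11 = 2 - k
k = 2 - (-11) = 13

13


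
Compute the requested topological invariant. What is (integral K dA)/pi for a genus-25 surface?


Gauss-Bonnet: integral K dA = 2*pi*chi(M).
chi(Sigma_25) = 2 - 2*25 = -48.
(integral K dA)/pi = 2*chi = 2*(-48) = -96

-96


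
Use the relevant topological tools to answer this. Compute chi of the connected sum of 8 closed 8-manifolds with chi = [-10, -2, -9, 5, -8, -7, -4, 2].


For n-manifolds: chi(A#B) = chi(A) + chi(B) - chi(S^8).
chi(S^8) = 1 + (-1)^8 = 2.
chi(#) = (sum chi_i) - (8-1)*chi(S^8) = -33 - 7*2 = -47

-47


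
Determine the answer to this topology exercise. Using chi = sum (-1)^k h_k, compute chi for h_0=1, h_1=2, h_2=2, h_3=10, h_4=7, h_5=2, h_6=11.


Handles of index k contribute (-1)^k to chi (same as CW cells).
chi = (1) + (-2) + (2) + (-10) + (7) + (-2) + (11) = 7

7


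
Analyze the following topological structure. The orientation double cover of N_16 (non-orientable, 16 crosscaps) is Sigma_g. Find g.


chi(N_16) = 2 - 16 = -14.
Double cover: chi(Sigma_g) = 2 * chi(N_16) = 2*(-14) = -28.
2 - 2g = -28, so g = (2 - (-28))/2 = 30/2 = 15

15


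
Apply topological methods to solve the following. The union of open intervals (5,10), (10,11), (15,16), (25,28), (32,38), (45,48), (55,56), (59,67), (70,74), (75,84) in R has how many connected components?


Sort and merge overlapping open intervals.
Merged: (5,10), (10,11), (15,16), (25,28), (32,38), (45,48), (55,56), (59,67), (70,74), (75,84).
Number of components = 10

10


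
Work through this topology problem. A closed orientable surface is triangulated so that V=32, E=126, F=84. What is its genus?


chi = V - E + F = 32 - 126 + 84 = -10
For orientable closed surface: chi = 2 - 2g, so g = (2 - chi)/2.
g = (2 - (-10)) / 2 = 12 / 2 = 6

6


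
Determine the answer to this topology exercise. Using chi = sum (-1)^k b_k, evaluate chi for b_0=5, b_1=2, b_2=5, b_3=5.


chi = sum_k (-1)^k b_k.
= (5) + (-2) + (5) + (-5)
= 3

3


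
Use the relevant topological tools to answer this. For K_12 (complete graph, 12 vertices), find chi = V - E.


K_12: V = 12, E = C(12,2) = 66.
chi = V - E = 12 - 66 = -54

-54


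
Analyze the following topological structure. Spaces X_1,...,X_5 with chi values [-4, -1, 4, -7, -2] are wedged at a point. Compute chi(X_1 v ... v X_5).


chi(A v B) = chi(A) + chi(B) - 1 (one point identified).
For 5 spaces: chi = (sum chi_i) - (5 - 1).
sum = -10; chi = -10 - 4 = -14

-14


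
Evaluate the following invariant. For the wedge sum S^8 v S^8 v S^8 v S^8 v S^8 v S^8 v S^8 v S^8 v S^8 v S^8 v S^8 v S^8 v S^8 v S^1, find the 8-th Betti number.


For a wedge of spheres, H_k (k>0) is free on one generator per sphere of dimension k.
Spheres of dimension 8: count = 13.
b_8 = 13

13


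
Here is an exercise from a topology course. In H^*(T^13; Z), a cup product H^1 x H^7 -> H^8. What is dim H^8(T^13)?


Cup product: H^p x H^q -> H^{p+q}; here p+q = 1+7 = 8.
rank H^k(T^n) = C(n,k).
C(13,8) = 1287

1287


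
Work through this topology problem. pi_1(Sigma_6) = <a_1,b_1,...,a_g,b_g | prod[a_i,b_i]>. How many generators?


Standard presentation: pi_1(Sigma_g) = <a_1,b_1,...,a_g,b_g | [a_1,b_1]...[a_g,b_g] = 1>.
Number of generators = 2g = 2*6 = 12

12


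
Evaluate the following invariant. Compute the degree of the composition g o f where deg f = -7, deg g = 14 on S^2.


Degree is multiplicative under composition: deg(g o f) = deg(g) * deg(f).
= 14 * -7 = -98

-98


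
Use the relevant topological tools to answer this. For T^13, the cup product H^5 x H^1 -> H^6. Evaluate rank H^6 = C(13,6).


Cup product: H^p x H^q -> H^{p+q}; here p+q = 5+1 = 6.
rank H^k(T^n) = C(n,k).
C(13,6) = 1716

1716


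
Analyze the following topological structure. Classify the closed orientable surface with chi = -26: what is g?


chi = 2 - 2g for closed orientable surfaces.
-26 = 2 - 2g
2g = 2 - (-26) = 28
g = 14

14


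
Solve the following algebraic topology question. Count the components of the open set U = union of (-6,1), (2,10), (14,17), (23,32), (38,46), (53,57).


Sort and merge overlapping open intervals.
Merged: (-6,1), (2,10), (14,17), (23,32), (38,46), (53,57).
Number of components = 6

6


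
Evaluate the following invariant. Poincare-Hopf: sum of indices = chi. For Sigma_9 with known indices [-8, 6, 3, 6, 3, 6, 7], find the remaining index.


Poincare-Hopf: sum of indices = chi(M).
chi(Sigma_9) = 2 - 2*9 = -16.
Sum of known indices = 23.
x = chi - (sum known) = -16 - (23) = -39

-39


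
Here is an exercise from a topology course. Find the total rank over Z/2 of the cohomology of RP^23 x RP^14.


dim H^*(RP^n; Z/2) = n+1 (one Z/2 in each degree 0..n).
Total Betti number is multiplicative.
Total = (23+1) * (14+1) = 24 * 15 = 360

360


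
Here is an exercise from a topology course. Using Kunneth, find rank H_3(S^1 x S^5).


Each S^d has Poincare polynomial 1 + t^d.
The product S^1 x S^5 has Poincare polynomial prod(1+t^d_i).
Expanding: b_0=1, b_1=1, b_5=1, b_6=1.
b_3 = 0

0


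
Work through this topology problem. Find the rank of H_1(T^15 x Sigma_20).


pi_1(A x B) = pi_1(A) x pi_1(B); rank of abelianization = b_1.
b_1(T^15) = 15, b_1(Sigma_20) = 2*20 = 40.
b_1(product) = 15 + 40 = 55

55


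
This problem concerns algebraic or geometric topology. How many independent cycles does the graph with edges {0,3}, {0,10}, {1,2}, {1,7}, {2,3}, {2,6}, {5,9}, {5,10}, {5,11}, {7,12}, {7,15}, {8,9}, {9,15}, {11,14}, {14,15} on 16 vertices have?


b_1 = E - V + (number of components).
E = 15, V = 16, components = 3.
b_1 = 15 - 16 + 3 = 2

2


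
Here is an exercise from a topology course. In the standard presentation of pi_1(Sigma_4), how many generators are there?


Standard presentation: pi_1(Sigma_g) = <a_1,b_1,...,a_g,b_g | [a_1,b_1]...[a_g,b_g] = 1>.
Number of generators = 2g = 2*4 = 8

8


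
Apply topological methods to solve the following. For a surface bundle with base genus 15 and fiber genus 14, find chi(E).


For a fiber bundle F -> E -> B (with CW structure): chi(E) = chi(B) * chi(F).
chi(Sigma_15) = -28, chi(Sigma_14) = -26.
chi(E) = (-28) * (-26) = 728

728


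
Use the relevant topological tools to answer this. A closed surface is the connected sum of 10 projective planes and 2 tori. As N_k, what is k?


Since a >= 1, the sum is non-orientable; each T^2 can be replaced by RP^2 # RP^2 (since T^2#RP^2 = 3RP^2).
Total crosscaps k = 10 + 2*2 = 14.
Check via chi: chi = 10*1 + 2*0 - (10+2-1)*2 = -12 = 2 - k = -12. Consistent.

14


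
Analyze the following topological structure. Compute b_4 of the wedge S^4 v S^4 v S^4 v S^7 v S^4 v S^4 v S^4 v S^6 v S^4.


For a wedge of spheres, H_k (k>0) is free on one generator per sphere of dimension k.
Spheres of dimension 4: count = 7.
b_4 = 7

7


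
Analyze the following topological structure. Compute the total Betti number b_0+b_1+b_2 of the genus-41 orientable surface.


For Sigma_41: b_0 = 1, b_1 = 2g = 82, b_2 = 1.
Total = 1 + 82 + 1 = 84

84


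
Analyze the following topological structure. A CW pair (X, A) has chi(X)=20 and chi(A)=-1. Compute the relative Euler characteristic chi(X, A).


Relative Euler characteristic: chi(X, A) = chi(X) - chi(A).
= 20 - (-1) = 21

21


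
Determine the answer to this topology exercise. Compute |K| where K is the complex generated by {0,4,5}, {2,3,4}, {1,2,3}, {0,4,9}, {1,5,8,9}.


Each maximal simplex on m vertices has 2^m - 1 nonempty faces.
Take the union (dedupe shared faces).
Total distinct faces = 33

33


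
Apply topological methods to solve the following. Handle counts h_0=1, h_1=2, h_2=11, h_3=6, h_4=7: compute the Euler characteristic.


Handles of index k contribute (-1)^k to chi (same as CW cells).
chi = (1) + (-2) + (11) + (-6) + (7) = 11

11


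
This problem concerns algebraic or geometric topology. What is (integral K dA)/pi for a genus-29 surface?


Gauss-Bonnet: integral K dA = 2*pi*chi(M).
chi(Sigma_29) = 2 - 2*29 = -56.
(integral K dA)/pi = 2*chi = 2*(-56) = -112

-112


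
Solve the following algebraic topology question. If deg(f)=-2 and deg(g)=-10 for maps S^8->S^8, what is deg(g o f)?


Degree is multiplicative under composition: deg(g o f) = deg(g) * deg(f).
= -10 * -2 = 20

20


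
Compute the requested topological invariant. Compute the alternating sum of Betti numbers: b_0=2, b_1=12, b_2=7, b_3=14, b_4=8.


chi = sum_k (-1)^k b_k.
= (2) + (-12) + (7) + (-14) + (8)
= -9

-9


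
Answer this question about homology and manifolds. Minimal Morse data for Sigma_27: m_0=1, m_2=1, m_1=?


A perfect Morse function has m_k = b_k.
For Sigma_27: b_0=1, b_1=2g=54, b_2=1.
Saddles m_1 = 2g = 54

54


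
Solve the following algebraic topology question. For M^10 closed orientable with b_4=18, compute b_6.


Poincare duality for closed orientable n-manifolds: b_k = b_{n-k}.
Here n = 10, so b_6 = b_4 = 18

18


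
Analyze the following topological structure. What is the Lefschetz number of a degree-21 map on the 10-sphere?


On S^10: L(f) = tr(f_0*) + (-1)^10 tr(f_10*) = 1 + (-1)^10 * deg(f).
L(f) = 1 + (-1)^10 * 21 = 1 + 21 = 22

22


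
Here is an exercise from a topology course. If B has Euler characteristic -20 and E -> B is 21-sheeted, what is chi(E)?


For a finite covering: chi(E) = (number of sheets) * chi(B).
chi(E) = 21 * (-20) = -420

-420


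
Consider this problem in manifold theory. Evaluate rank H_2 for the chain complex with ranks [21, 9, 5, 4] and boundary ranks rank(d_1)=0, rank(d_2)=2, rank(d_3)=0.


rank H_k = rank(ker d_k) - rank(im d_{k+1}).
rank(ker d_2) = rank(C_2) - rank(d_2) = 5 - 2 = 3.
rank(im d_{2+1}) = 0.
rank H_2 = 3 - 0 = 3

3


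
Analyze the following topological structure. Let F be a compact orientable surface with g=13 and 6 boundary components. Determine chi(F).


For a compact orientable surface with genus g and b boundary components: chi = 2 - 2g - b.
chi = 2 - 2*13 - 6 = 2 - 26 - 6 = -30

-30


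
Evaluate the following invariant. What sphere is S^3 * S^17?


Join of spheres: S^m * S^n = S^{m+n+1}.
dim = 3 + 17 + 1 = 21

21


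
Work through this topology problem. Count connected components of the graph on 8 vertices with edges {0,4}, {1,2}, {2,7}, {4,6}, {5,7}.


Run DFS/union-find over 8 vertices.
V = 8, E = 5.
Number of components = 3

3


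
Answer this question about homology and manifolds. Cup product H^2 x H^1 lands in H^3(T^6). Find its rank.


Cup product: H^p x H^q -> H^{p+q}; here p+q = 2+1 = 3.
rank H^k(T^n) = C(n,k).
C(6,3) = 20

20


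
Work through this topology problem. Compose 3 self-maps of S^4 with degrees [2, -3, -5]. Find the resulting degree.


Degree is multiplicative: deg(composition) = product of degrees.
= (2) * (-3) * (-5) = 30

30


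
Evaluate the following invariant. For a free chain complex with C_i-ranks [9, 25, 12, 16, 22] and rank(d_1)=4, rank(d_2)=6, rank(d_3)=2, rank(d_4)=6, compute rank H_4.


rank H_k = rank(ker d_k) - rank(im d_{k+1}).
rank(ker d_4) = rank(C_4) - rank(d_4) = 22 - 6 = 16.
rank(im d_{4+1}) = 0.
rank H_4 = 16 - 0 = 16

16


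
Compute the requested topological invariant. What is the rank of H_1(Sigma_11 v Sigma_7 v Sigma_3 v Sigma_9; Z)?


For a wedge X v Y: reduced H_k(X v Y) = H_k(X) + H_k(Y).
Each Sigma_g contributes b_1 = 2g.
b_1 = 22 + 14 + 6 + 18 = 60

60


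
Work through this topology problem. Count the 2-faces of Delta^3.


Delta^3 has 3+1 vertices. A 2-face is a choice of 2+1 vertices.
f_2 = C(3+1, 2+1) = C(4,3) = 4

4


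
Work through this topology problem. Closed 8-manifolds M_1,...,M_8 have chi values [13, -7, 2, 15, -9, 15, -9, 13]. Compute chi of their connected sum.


For n-manifolds: chi(A#B) = chi(A) + chi(B) - chi(S^8).
chi(S^8) = 1 + (-1)^8 = 2.
chi(#) = (sum chi_i) - (8-1)*chi(S^8) = 33 - 7*2 = 19

19


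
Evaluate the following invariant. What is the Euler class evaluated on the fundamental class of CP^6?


For any closed oriented manifold, <e(TM),[M]> = chi(M).
chi(CP^6) = 6+1 = 7

7


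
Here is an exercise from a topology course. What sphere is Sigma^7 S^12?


Each suspension raises dimension by 1: Sigma S^n = S^{n+1}.
Sigma^7 S^12 = S^{12+7} = S^19

19


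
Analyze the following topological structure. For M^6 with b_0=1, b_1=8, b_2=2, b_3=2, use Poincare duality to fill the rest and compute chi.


By Poincare duality b_k = b_{6-k}, so full Betti numbers: b_0=1, b_1=8, b_2=2, b_3=2, b_4=2, b_5=8, b_6=1.
chi = sum (-1)^k b_k = -12

-12


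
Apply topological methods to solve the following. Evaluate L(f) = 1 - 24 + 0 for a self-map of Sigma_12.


L(f) = tr(f_0*) - tr(f_1*) + tr(f_2*).
= 1 - (24) + (0)
= -23

-23


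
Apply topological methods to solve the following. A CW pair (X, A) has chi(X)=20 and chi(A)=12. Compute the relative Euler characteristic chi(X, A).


Relative Euler characteristic: chi(X, A) = chi(X) - chi(A).
= 20 - (12) = 8

8


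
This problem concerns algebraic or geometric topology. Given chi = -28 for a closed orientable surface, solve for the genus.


chi = 2 - 2g for closed orientable surfaces.
-28 = 2 - 2g
2g = 2 - (-28) = 30
g = 15

15


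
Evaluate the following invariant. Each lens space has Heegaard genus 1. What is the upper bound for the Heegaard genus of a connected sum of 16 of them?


Heegaard genus satisfies g(A#B) <= g(A) + g(B).
Each lens space has g = 1.
Upper bound: 16 * 1 = 16

16


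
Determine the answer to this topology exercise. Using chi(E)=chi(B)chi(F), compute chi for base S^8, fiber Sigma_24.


chi(S^8) = 2 (n even), chi(Sigma_24) = 2 - 2*24 = -46.
chi(E) = 2 * (-46) = -92

-92


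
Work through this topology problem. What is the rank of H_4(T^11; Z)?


By the Kunneth formula, b_k(T^n) = C(n,k).
b_4(T^11) = C(11,4).
C(11,4) = 11!/(4!*7!) = 330

330


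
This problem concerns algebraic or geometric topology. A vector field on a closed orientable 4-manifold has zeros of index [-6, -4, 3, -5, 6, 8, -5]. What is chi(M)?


Poincare-Hopf: chi(M) = sum of indices of zeros.
chi = (-6) + (-4) + (3) + (-5) + (6) + (8) + (-5) = -3

-3


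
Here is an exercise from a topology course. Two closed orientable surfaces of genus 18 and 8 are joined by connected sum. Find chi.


chi(Sigma_18) = 2 - 2*18 = -34
chi(Sigma_8) = 2 - 2*8 = -14
For surfaces: chi(A#B) = chi(A) + chi(B) - 2.
chi = -34 + -14 - 2 = -50

-50


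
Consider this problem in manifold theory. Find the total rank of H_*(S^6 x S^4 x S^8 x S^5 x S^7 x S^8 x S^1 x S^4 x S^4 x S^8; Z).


Total Betti number is multiplicative under products.
Each S^d (d>=1) has total Betti number 2.
There are 10 sphere factors.
Total = 2^10 = 1024

1024


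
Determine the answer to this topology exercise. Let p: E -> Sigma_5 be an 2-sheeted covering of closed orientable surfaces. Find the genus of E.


For an n-sheeted cover: chi(E) = n * chi(B).
chi(Sigma_5) = 2 - 2*5 = -8.
chi(E) = 2 * (-8) = -16.
genus(E) = (2 - chi(E))/2 = (2 - (-16))/2 = 18/2 = 9

9


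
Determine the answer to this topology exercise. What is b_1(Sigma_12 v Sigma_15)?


For a wedge: H_1(A v B) = H_1(A) + H_1(B).
b_1(Sigma_12) = 24, b_1(Sigma_15) = 30.
b_1 = 24 + 30 = 54

54


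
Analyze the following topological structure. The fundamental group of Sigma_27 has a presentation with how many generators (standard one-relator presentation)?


Standard presentation: pi_1(Sigma_g) = <a_1,b_1,...,a_g,b_g | [a_1,b_1]...[a_g,b_g] = 1>.
Number of generators = 2g = 2*27 = 54

54


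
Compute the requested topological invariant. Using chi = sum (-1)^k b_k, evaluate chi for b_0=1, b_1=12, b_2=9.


chi = sum_k (-1)^k b_k.
= (1) + (-12) + (9)
= -2

-2


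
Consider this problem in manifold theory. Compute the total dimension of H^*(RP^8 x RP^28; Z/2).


dim H^*(RP^n; Z/2) = n+1 (one Z/2 in each degree 0..n).
Total Betti number is multiplicative.
Total = (8+1) * (28+1) = 9 * 29 = 261

261


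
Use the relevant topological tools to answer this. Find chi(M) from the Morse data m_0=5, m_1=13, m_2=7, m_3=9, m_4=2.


Morse theory: chi(M) = sum_k (-1)^k m_k where m_k = #(index-k critical points).
= (5) + (-13) + (7) + (-9) + (2) = -8

-8


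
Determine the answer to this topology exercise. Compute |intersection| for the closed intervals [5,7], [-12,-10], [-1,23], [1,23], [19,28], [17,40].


Intersection = [max(a_i), min(b_i)] = [19, -10].
Since 19 > -10, the intersection is empty.
Length = 0

0


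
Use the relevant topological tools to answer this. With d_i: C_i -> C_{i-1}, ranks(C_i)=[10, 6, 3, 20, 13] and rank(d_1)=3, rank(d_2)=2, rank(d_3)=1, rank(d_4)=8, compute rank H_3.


rank H_k = rank(ker d_k) - rank(im d_{k+1}).
rank(ker d_3) = rank(C_3) - rank(d_3) = 20 - 1 = 19.
rank(im d_{3+1}) = 8.
rank H_3 = 19 - 8 = 11

11


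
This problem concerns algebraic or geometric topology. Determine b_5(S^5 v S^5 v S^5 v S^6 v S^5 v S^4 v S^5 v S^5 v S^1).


For a wedge of spheres, H_k (k>0) is free on one generator per sphere of dimension k.
Spheres of dimension 5: count = 6.
b_5 = 6

6


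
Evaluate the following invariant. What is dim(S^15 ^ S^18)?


S^m ^ S^n = S^{m+n}.
k = 15 + 18 = 33

33


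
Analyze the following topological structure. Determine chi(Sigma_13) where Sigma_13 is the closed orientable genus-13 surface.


For a closed orientable surface of genus g: chi = 2 - 2g.
Here g = 13.
chi = 2 - 2*13 = 2 - 26 = -24

-24


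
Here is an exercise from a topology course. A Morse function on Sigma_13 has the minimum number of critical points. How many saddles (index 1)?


A perfect Morse function has m_k = b_k.
For Sigma_13: b_0=1, b_1=2g=26, b_2=1.
Saddles m_1 = 2g = 26

26


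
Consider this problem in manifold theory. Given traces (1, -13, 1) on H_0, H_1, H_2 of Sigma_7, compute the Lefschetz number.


L(f) = tr(f_0*) - tr(f_1*) + tr(f_2*).
= 1 - (-13) + (1)
= 15

15


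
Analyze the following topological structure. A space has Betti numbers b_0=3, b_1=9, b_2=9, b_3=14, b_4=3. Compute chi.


chi = sum_k (-1)^k b_k.
= (3) + (-9) + (9) + (-14) + (3)
= -8

-8


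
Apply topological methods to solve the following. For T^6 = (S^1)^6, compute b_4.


By the Kunneth formula, b_k(T^n) = C(n,k).
b_4(T^6) = C(6,4).
C(6,4) = 6!/(4!*2!) = 15

15


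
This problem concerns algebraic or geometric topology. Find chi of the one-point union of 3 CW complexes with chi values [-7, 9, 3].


chi(A v B) = chi(A) + chi(B) - 1 (one point identified).
For 3 spaces: chi = (sum chi_i) - (3 - 1).
sum = 5; chi = 5 - 2 = 3

3


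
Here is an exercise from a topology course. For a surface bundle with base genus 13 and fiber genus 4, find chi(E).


For a fiber bundle F -> E -> B (with CW structure): chi(E) = chi(B) * chi(F).
chi(Sigma_13) = -24, chi(Sigma_4) = -6.
chi(E) = (-24) * (-6) = 144

144


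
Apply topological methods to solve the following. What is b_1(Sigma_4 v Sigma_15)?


For a wedge: H_1(A v B) = H_1(A) + H_1(B).
b_1(Sigma_4) = 8, b_1(Sigma_15) = 30.
b_1 = 8 + 30 = 38

38


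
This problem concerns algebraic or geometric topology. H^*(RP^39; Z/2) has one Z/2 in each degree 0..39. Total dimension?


H^k(RP^39; Z/2) = Z/2 for each 0 <= k <= 39.
Total dimension = 39 + 1 = 40

40


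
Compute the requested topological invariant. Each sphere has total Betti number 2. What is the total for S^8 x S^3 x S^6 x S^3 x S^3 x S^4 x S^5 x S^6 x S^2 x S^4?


Total Betti number is multiplicative under products.
Each S^d (d>=1) has total Betti number 2.
There are 10 sphere factors.
Total = 2^10 = 1024

1024


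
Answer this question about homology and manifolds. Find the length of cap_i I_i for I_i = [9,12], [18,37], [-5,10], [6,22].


Intersection = [max(a_i), min(b_i)] = [18, 10].
Since 18 > 10, the intersection is empty.
Length = 0

0


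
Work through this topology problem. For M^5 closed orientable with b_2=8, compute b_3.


Poincare duality for closed orientable n-manifolds: b_k = b_{n-k}.
Here n = 5, so b_3 = b_2 = 8

8


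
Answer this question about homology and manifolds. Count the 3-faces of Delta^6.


Delta^6 has 6+1 vertices. A 3-face is a choice of 3+1 vertices.
f_3 = C(6+1, 3+1) = C(7,4) = 35

35


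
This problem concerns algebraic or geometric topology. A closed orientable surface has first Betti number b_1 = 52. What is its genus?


For a closed orientable surface: b_1 = 2g.
52 = 2g
g = 52 / 2 = 26

26


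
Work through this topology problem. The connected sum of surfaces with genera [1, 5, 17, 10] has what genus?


Genus is additive under connected sum of orientable surfaces.
g = 1 + 5 + 17 + 10 = 33

33


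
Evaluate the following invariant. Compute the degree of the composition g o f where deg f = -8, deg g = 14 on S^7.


Degree is multiplicative under composition: deg(g o f) = deg(g) * deg(f).
= 14 * -8 = -112

-112


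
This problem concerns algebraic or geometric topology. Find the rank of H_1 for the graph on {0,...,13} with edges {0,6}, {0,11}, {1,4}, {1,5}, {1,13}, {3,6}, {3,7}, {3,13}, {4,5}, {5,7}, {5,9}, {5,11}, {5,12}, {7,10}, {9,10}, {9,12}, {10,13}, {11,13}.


b_1 = E - V + (number of components).
E = 18, V = 14, components = 3.
b_1 = 18 - 14 + 3 = 7

7


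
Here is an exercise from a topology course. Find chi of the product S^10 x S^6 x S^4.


chi is multiplicative: chi(X x Y) = chi(X) chi(Y).
Each even-dim sphere has chi = 2. There are 3 factors.
chi = 2^3 = 8

8


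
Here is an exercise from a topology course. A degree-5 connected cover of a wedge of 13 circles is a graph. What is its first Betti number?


Nielsen-Schreier: an index-n subgroup of F_r is free of rank 1 + n(r-1).
Equivalently: chi(cover) = n*chi(base); chi(vee_r S^1) = 1 - 13 = -12.
chi(E) = 5*(-12) = -60; rank = 1 - chi(E) = 1 - (-60) = 61.
rank = 1 + 5*(13-1) = 1 + 60 = 61

61


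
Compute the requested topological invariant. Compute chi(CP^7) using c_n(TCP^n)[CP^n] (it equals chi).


For any closed oriented manifold, <e(TM),[M]> = chi(M).
chi(CP^7) = 7+1 = 8

8


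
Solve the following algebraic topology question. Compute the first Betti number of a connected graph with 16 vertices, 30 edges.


For a connected graph: rank(pi_1) = b_1 = E - V + 1 = 1 - chi.
chi = V - E = 16 - 30 = -14.
rank = 1 - (-14) = 30 - 16 + 1 = 15

15


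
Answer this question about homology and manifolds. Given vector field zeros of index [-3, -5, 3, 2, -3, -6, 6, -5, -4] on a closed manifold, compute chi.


Poincare-Hopf: chi(M) = sum of indices of zeros.
chi = (-3) + (-5) + (3) + (2) + (-3) + (-6) + (6) + (-5) + (-4) = -15

-15


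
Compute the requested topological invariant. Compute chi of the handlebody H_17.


A genus-g handlebody deformation retracts to a wedge of g circles.
chi(vee_g S^1) = 1 - g.
chi(H_17) = 1 - 17 = -16

-16


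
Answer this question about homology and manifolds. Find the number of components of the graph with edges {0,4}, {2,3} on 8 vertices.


Run DFS/union-find over 8 vertices.
V = 8, E = 2.
Number of components = 6

6


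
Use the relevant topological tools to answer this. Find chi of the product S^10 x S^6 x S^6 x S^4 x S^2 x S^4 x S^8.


chi is multiplicative: chi(X x Y) = chi(X) chi(Y).
Each even-dim sphere has chi = 2. There are 7 factors.
chi = 2^7 = 128

128


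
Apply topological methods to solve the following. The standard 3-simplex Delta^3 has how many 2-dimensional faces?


Delta^3 has 3+1 vertices. A 2-face is a choice of 2+1 vertices.
f_2 = C(3+1, 2+1) = C(4,3) = 4

4


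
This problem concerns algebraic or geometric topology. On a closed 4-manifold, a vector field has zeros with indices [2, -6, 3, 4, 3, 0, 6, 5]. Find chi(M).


Poincare-Hopf: chi(M) = sum of indices of zeros.
chi = (2) + (-6) + (3) + (4) + (3) + (0) + (6) + (5) = 17

17


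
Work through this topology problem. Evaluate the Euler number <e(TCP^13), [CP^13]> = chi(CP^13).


For any closed oriented manifold, <e(TM),[M]> = chi(M).
chi(CP^13) = 13+1 = 14

14


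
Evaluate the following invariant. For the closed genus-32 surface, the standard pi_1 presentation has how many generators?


Standard presentation: pi_1(Sigma_g) = <a_1,b_1,...,a_g,b_g | [a_1,b_1]...[a_g,b_g] = 1>.
Number of generators = 2g = 2*32 = 64

64


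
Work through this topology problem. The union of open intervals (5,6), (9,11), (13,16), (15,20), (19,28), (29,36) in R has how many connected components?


Sort and merge overlapping open intervals.
Merged: (5,6), (9,11), (13,28), (29,36).
Number of components = 4

4


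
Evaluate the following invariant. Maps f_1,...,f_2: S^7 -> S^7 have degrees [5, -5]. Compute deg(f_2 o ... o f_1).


Degree is multiplicative: deg(composition) = product of degrees.
= (5) * (-5) = -25

-25


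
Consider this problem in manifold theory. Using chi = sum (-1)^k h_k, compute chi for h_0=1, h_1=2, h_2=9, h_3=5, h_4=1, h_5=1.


Handles of index k contribute (-1)^k to chi (same as CW cells).
chi = (1) + (-2) + (9) + (-5) + (1) + (-1) = 3

3


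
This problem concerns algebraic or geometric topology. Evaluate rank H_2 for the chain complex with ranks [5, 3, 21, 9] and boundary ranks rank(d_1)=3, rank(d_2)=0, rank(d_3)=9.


rank H_k = rank(ker d_k) - rank(im d_{k+1}).
rank(ker d_2) = rank(C_2) - rank(d_2) = 21 - 0 = 21.
rank(im d_{2+1}) = 9.
rank H_2 = 21 - 9 = 12

12


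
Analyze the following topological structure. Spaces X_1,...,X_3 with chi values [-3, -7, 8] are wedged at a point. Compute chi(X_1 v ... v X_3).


chi(A v B) = chi(A) + chi(B) - 1 (one point identified).
For 3 spaces: chi = (sum chi_i) - (3 - 1).
sum = -2; chi = -2 - 2 = -4

-4


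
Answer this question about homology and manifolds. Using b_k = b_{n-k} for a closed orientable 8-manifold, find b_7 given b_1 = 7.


Poincare duality for closed orientable n-manifolds: b_k = b_{n-k}.
Here n = 8, so b_7 = b_1 = 7

7


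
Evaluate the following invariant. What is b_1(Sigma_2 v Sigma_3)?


For a wedge: H_1(A v B) = H_1(A) + H_1(B).
b_1(Sigma_2) = 4, b_1(Sigma_3) = 6.
b_1 = 4 + 6 = 10

10


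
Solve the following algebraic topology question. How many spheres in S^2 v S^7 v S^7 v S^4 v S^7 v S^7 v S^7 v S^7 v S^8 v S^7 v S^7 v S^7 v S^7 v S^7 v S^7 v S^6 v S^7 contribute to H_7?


For a wedge of spheres, H_k (k>0) is free on one generator per sphere of dimension k.
Spheres of dimension 7: count = 13.
b_7 = 13

13


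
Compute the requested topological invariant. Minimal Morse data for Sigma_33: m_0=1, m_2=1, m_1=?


A perfect Morse function has m_k = b_k.
For Sigma_33: b_0=1, b_1=2g=66, b_2=1.
Saddles m_1 = 2g = 66

66


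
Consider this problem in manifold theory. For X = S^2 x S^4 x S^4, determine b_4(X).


Each S^d has Poincare polynomial 1 + t^d.
The product S^2 x S^4 x S^4 has Poincare polynomial prod(1+t^d_i).
Expanding: b_0=1, b_2=1, b_4=2, b_6=2, b_8=1, b_10=1.
b_4 = 2

2


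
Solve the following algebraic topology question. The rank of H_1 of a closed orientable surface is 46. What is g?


For a closed orientable surface: b_1 = 2g.
46 = 2g
g = 46 / 2 = 23

23


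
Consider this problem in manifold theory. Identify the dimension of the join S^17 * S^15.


Join of spheres: S^m * S^n = S^{m+n+1}.
dim = 17 + 15 + 1 = 33

33


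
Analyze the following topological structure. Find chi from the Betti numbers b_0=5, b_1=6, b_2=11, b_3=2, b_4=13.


chi = sum_k (-1)^k b_k.
= (5) + (-6) + (11) + (-2) + (13)
= 21

21


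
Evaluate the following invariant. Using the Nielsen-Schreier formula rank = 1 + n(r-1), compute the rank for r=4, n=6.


Nielsen-Schreier: an index-n subgroup of F_r is free of rank 1 + n(r-1).
Equivalently: chi(cover) = n*chi(base); chi(vee_r S^1) = 1 - 4 = -3.
chi(E) = 6*(-3) = -18; rank = 1 - chi(E) = 1 - (-18) = 19.
rank = 1 + 6*(4-1) = 1 + 18 = 19

19


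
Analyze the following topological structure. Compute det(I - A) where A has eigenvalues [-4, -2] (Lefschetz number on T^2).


For a torus self-map: L(f) = det(I - A) where A acts on H_1.
L(f) = (1--4) * (1--2) = 5 * 3 = 15

15


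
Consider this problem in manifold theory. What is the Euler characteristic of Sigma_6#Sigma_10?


chi(Sigma_6) = 2 - 2*6 = -10
chi(Sigma_10) = 2 - 2*10 = -18
For surfaces: chi(A#B) = chi(A) + chi(B) - 2.
chi = -10 + -18 - 2 = -30

-30


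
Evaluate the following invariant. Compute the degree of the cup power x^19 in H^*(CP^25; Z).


|x| = 2 in H^*(CP^n).
|x^19| = 19 * |x| = 19 * 2 = 38

38


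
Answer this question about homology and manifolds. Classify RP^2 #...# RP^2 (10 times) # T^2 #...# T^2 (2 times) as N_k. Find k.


Since a >= 1, the sum is non-orientable; each T^2 can be replaced by RP^2 # RP^2 (since T^2#RP^2 = 3RP^2).
Total crosscaps k = 10 + 2*2 = 14.
Check via chi: chi = 10*1 + 2*0 - (10+2-1)*2 = -12 = 2 - k = -12. Consistent.

14


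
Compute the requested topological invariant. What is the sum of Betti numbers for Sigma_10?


For Sigma_10: b_0 = 1, b_1 = 2g = 20, b_2 = 1.
Total = 1 + 20 + 1 = 22

22


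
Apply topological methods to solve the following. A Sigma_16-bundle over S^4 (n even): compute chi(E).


chi(S^4) = 2 (n even), chi(Sigma_16) = 2 - 2*16 = -30.
chi(E) = 2 * (-30) = -60

-60


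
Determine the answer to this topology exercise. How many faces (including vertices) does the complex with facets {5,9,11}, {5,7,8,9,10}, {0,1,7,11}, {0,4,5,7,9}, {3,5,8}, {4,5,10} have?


Each maximal simplex on m vertices has 2^m - 1 nonempty faces.
Take the union (dedupe shared faces).
Total distinct faces = 76

76


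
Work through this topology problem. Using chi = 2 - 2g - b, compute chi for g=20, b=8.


For a compact orientable surface with genus g and b boundary components: chi = 2 - 2g - b.
chi = 2 - 2*20 - 8 = 2 - 40 - 8 = -46

-46


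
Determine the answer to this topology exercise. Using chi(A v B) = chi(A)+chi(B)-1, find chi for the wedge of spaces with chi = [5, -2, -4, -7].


chi(A v B) = chi(A) + chi(B) - 1 (one point identified).
For 4 spaces: chi = (sum chi_i) - (4 - 1).
sum = -8; chi = -8 - 3 = -11

-11


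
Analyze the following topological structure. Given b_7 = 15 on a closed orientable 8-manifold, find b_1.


Poincare duality for closed orientable n-manifolds: b_k = b_{n-k}.
Here n = 8, so b_1 = b_7 = 15

15


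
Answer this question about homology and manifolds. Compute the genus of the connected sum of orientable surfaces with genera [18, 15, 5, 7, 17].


Genus is additive under connected sum of orientable surfaces.
g = 18 + 15 + 5 + 7 + 17 = 62

62


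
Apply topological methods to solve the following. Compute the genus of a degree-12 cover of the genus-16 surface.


For an n-sheeted cover: chi(E) = n * chi(B).
chi(Sigma_16) = 2 - 2*16 = -30.
chi(E) = 12 * (-30) = -360.
genus(E) = (2 - chi(E))/2 = (2 - (-360))/2 = 362/2 = 181

181


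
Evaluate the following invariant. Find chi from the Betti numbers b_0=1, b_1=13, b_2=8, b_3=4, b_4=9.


chi = sum_k (-1)^k b_k.
= (1) + (-13) + (8) + (-4) + (9)
= 1

1


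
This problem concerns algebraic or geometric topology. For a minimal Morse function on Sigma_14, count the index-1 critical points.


A perfect Morse function has m_k = b_k.
For Sigma_14: b_0=1, b_1=2g=28, b_2=1.
Saddles m_1 = 2g = 28

28


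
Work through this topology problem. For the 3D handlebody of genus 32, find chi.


A genus-g handlebody deformation retracts to a wedge of g circles.
chi(vee_g S^1) = 1 - g.
chi(H_32) = 1 - 32 = -31

-31


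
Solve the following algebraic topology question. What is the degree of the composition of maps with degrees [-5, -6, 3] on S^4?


Degree is multiplicative: deg(composition) = product of degrees.
= (-5) * (-6) * (3) = 90

90


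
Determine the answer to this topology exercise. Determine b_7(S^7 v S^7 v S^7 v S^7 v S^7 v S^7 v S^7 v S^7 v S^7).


For a wedge of spheres, H_k (k>0) is free on one generator per sphere of dimension k.
Spheres of dimension 7: count = 9.
b_7 = 9

9


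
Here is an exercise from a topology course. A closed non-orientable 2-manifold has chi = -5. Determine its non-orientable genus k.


chi = 2 - k for closed non-orientable surfaces with k crosscaps.
-5 = 2 - k
k = 2 - (-5) = 7

7


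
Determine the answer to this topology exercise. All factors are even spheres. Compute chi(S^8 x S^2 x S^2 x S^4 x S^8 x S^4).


chi is multiplicative: chi(X x Y) = chi(X) chi(Y).
Each even-dim sphere has chi = 2. There are 6 factors.
chi = 2^6 = 64

64


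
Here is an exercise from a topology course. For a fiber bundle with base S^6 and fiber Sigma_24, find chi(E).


chi(S^6) = 2 (n even), chi(Sigma_24) = 2 - 2*24 = -46.
chi(E) = 2 * (-46) = -92

-92


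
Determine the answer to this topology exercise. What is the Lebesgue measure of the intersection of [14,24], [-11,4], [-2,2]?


Intersection = [max(a_i), min(b_i)] = [14, 2].
Since 14 > 2, the intersection is empty.
Length = 0

0


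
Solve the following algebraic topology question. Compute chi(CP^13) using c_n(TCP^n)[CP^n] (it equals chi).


For any closed oriented manifold, <e(TM),[M]> = chi(M).
chi(CP^13) = 13+1 = 14

14


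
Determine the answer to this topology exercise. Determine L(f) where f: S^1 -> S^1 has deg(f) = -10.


On S^1: L(f) = tr(f_0*) + (-1)^1 tr(f_1*) = 1 + (-1)^1 * deg(f).
L(f) = 1 + (-1)^1 * -10 = 1 + 10 = 11

11


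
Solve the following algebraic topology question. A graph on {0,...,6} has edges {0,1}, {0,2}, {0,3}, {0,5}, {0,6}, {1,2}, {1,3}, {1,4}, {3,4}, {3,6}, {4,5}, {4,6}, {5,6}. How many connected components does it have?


Run DFS/union-find over 7 vertices.
V = 7, E = 13.
Number of components = 1

1


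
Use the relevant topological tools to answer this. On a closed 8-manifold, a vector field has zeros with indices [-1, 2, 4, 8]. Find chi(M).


Poincare-Hopf: chi(M) = sum of indices of zeros.
chi = (-1) + (2) + (4) + (8) = 13

13


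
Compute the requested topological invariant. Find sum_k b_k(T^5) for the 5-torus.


b_k(T^5) = C(5,k), so the sum over k is sum_k C(5,k) = 2^5.
Total = 2^5 = 32

32


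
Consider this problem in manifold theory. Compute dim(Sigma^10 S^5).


Each suspension raises dimension by 1: Sigma S^n = S^{n+1}.
Sigma^10 S^5 = S^{5+10} = S^15

15


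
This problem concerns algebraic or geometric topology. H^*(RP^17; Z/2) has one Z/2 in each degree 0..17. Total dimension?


H^k(RP^17; Z/2) = Z/2 for each 0 <= k <= 17.
Total dimension = 17 + 1 = 18

18


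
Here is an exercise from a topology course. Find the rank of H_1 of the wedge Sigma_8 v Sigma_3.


For a wedge: H_1(A v B) = H_1(A) + H_1(B).
b_1(Sigma_8) = 16, b_1(Sigma_3) = 6.
b_1 = 16 + 6 = 22

22


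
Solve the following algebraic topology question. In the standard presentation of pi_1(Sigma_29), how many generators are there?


Standard presentation: pi_1(Sigma_g) = <a_1,b_1,...,a_g,b_g | [a_1,b_1]...[a_g,b_g] = 1>.
Number of generators = 2g = 2*29 = 58

58


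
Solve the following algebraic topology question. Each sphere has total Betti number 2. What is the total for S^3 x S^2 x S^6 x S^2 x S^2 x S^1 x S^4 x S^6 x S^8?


Total Betti number is multiplicative under products.
Each S^d (d>=1) has total Betti number 2.
There are 9 sphere factors.
Total = 2^9 = 512

512


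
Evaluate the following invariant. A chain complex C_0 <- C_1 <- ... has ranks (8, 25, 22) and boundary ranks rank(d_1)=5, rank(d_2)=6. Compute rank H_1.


rank H_k = rank(ker d_k) - rank(im d_{k+1}).
rank(ker d_1) = rank(C_1) - rank(d_1) = 25 - 5 = 20.
rank(im d_{1+1}) = 6.
rank H_1 = 20 - 6 = 14

14
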